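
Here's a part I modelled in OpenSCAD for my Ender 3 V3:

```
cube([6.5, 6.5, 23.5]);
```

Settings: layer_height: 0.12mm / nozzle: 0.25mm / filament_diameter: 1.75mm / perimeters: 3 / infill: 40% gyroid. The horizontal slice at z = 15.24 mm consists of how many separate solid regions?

1

At z = 15.24 mm: the cube (footprint 6.5×6.5) is included at this height. The result has 1 disconnected region.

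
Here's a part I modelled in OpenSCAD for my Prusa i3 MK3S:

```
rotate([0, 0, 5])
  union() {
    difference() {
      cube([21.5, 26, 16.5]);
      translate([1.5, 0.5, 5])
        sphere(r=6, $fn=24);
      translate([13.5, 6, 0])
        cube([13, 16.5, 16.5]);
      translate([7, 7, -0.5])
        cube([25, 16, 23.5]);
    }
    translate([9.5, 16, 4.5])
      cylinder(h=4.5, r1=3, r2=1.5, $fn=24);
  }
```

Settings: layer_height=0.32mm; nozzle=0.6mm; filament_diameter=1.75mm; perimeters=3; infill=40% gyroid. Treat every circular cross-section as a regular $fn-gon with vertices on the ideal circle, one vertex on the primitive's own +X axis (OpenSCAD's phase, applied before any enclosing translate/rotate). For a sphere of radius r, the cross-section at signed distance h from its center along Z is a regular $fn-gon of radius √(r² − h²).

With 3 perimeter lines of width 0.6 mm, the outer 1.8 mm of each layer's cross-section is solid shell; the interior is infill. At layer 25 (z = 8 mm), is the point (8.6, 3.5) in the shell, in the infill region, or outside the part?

infill

At z = 8 mm: the cube (footprint 21.5×26) is included at this height; the r=6 sphere at (1.5, 0.5) slices to a regular 24-gon of circumradius 5.196 (√(r²−h²) with h=3 from center); the cube at (13.5, 6) is present — its section is the full 13×16.5 rectangle; the cube at (7, 7) is present — its section is the full 25×16 rectangle; Subtracting the remaining from the first: starting from the 21.5×26 cube, the r=6 sphere at (1.5, 0.5) partially overlaps it — only the 31.94 mm² overlap (of its 83.86 mm²) is removed, clipping the outline; the 13×16.5 cube at (13.5, 6) partially overlaps it — only the 132.00 mm² overlap (of its 214.50 mm²) is removed, clipping the outline; the 25×16 cube at (7, 7) partially overlaps it — only the 108.00 mm² overlap (of its 400.00 mm²) is removed, clipping the outline — 1 connected region; the cone at (9.5, 16) (r1=3→r2=1.5) has section circumradius 1.833 here — a regular 24-gon; Taking the union: the 2 present regions are separate (no shared area or edge), so areas and boundary lengths simply add and each stays a separate island — 2 connected regions; (rotated 5° about Z; rotation is an isometry so areas/perimeters/island counts are preserved). Overall, the cross-section has 2 separate islands. Undo the 5° rotation: the query point maps to (8.872, 2.737) in the un-rotated model frame. The nearest boundary edge runs (6.70, 0.50)→(6.52, 1.84); distance from the point to it = 2.52 mm. (Shell/infill is judged within the island containing the point — the largest one.) The point is inside the cross-section and 2.52 mm from the nearest boundary — more than the 1.8 mm shell width (3 × 0.6), so it's in the infill interior.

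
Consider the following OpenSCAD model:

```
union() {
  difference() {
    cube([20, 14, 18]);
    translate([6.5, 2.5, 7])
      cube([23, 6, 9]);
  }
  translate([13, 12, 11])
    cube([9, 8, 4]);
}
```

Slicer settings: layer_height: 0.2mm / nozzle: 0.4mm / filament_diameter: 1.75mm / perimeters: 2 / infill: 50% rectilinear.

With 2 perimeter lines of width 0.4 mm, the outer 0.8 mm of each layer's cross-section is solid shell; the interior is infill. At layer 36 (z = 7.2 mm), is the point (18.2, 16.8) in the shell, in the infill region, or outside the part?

outside

At z = 7.2 mm: the 20×14 cube contributes its full rectangle; the 23×6 cube at (6.5, 2.5) contributes its full rectangle; After the difference (first − rest): starting from the 20×14 cube, the 23×6 cube at (6.5, 2.5) partially overlaps it — only the 81.00 mm² overlap (of its 138.00 mm²) is removed, clipping the outline — 1 connected region; the cube at (13, 12) does not reach this height (z outside [11, 15]); Taking the union: only that combined region is present, so the union is just that shape — 1 connected region. Overall, the cross-section is a single solid region. The nearest boundary edge runs (0.00, 14.00)→(20.00, 14.00); distance from the point to it = 2.80 mm. The point is not inside any of the regions above, so it lies outside the cross-section (2.80 mm from the nearest boundary).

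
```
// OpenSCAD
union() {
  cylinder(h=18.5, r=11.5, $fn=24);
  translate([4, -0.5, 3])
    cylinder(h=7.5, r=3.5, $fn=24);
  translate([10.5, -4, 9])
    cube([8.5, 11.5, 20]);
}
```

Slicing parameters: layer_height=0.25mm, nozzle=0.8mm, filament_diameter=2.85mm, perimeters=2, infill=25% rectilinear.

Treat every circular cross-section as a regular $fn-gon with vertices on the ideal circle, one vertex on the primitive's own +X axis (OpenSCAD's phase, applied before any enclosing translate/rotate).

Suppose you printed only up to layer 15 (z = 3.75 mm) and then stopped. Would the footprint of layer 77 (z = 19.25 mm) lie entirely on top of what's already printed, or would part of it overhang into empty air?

Compare the two slices. At z = 3.75: the r=11.5 cylinder gives a regular 24-gon of circumradius 11.5 (constant along its height) (area = (24/2)·11.500²·sin(360°/24) = 410.75 mm²); the r=3.5 cylinder at (4, -0.5) contributes a regular 24-gon of circumradius 3.5 (area = (24/2)·3.500²·sin(360°/24) = 38.05 mm²); the cube at (10.5, -4) is absent (z outside [9, 29]); Merging all regions: the r=3.5 cylinder at (4, -0.5) lies entirely inside the r=11.5 cylinder, so the union is just the r=11.5 cylinder — area = 410.75 mm². At z = 19.25: the cylinder is not intersected at this z (z outside [0, 18.5]); the cylinder at (4, -0.5) does not reach this height (z outside [3, 10.5]); the 8.5×11.5 cube at (10.5, -4) contributes its full rectangle (area 97.75 mm²); Merging all regions: only the 8.5×11.5 cube at (10.5, -4) is present, so the union is just that shape — area = 97.75 mm². Checking containment: at z = 19.25 the cross-section extends beyond the z = 3.75 cross-section by about 92.11 mm².

part overhangs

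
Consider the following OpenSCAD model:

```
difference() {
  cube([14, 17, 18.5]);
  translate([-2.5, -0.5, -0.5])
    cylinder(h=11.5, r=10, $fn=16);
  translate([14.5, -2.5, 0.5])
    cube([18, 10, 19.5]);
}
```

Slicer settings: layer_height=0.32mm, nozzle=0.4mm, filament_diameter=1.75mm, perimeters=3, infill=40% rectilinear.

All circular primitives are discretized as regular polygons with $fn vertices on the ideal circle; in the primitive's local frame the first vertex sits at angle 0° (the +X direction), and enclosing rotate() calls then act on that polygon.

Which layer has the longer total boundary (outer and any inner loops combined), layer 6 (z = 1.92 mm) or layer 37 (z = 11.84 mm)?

layer 37 (z = 11.84 mm)

Layer 6 (z = 1.92): the 14×17 cube contributes its full rectangle (perimeter 62.00 mm); the r=10 cylinder at (-2.5, -0.5) contributes a regular 16-gon of circumradius 10 (perimeter = 2·16·10.000·sin(180°/16) = 62.43 mm); the 18×10 cube at (14.5, -2.5) contributes its full rectangle (perimeter 56.00 mm); Taking the first minus the rest: starting from the 14×17 cube, the r=10 cylinder at (-2.5, -0.5) partially overlaps it — only the 48.43 mm² overlap (of its 306.15 mm²) is removed, clipping the outline; the 18×10 cube at (14.5, -2.5) misses the remaining region (no effect) — boundary = 58.15 mm. So its perimeter = 58.15 mm. Layer 37 (z = 11.84): the 14×17 cube contributes its full rectangle (perimeter 62.00 mm); the cylinder at (-2.5, -0.5) does not reach this height (z outside [-0.5, 11]); the 18×10 cube at (14.5, -2.5) contributes its full rectangle (perimeter 56.00 mm); Taking the first minus the rest: starting from the 14×17 cube, the 18×10 cube at (14.5, -2.5) misses the remaining region (no effect) — boundary = 62.00 mm. So its perimeter = 62.00 mm. Layer 37 is larger (62.00 vs 58.15 mm).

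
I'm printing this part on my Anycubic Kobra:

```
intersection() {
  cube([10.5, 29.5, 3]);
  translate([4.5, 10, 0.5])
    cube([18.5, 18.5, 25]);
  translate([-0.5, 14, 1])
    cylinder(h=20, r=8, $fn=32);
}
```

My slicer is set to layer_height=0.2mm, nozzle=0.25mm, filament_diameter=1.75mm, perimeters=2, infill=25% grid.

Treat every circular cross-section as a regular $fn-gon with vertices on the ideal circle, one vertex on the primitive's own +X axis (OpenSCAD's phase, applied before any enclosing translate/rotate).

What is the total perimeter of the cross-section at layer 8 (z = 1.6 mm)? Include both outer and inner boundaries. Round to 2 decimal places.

At z = 1.6 mm: the cube is present — its section is the full 10.5×29.5 rectangle (perimeter 80.00 mm); the cube at (4.5, 10) (footprint 18.5×18.5) is included at this height (perimeter 74.00 mm); the r=8 cylinder at (-0.5, 14) gives a regular 32-gon of circumradius 8 (constant along its height) (perimeter = 2·32·8.000·sin(180°/32) = 50.18 mm); Taking the intersection: the 18.5×18.5 cube at (4.5, 10) partially overlaps the 10.5×29.5 cube; clipping to the common part keeps 111.00 mm²; the r=8 cylinder at (-0.5, 14) partially overlaps the running intersection; clipping to the common part keeps 23.37 mm² — boundary = 23.41 mm. Overall, the cross-section is a single solid region. Total boundary length (outer) = 23.41 mm.

23.41 mm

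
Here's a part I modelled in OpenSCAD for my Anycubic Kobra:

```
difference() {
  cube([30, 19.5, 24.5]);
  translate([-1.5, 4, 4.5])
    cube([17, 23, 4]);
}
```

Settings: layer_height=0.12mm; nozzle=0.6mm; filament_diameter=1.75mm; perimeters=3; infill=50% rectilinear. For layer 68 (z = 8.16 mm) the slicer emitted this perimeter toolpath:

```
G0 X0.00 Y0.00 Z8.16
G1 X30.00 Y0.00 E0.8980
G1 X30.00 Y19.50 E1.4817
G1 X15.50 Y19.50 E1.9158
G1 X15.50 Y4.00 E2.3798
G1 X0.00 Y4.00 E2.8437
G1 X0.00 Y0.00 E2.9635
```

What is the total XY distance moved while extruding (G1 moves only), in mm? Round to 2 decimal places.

Sum the Euclidean lengths of each G1 segment: total = 99.00 mm.

99.00 mm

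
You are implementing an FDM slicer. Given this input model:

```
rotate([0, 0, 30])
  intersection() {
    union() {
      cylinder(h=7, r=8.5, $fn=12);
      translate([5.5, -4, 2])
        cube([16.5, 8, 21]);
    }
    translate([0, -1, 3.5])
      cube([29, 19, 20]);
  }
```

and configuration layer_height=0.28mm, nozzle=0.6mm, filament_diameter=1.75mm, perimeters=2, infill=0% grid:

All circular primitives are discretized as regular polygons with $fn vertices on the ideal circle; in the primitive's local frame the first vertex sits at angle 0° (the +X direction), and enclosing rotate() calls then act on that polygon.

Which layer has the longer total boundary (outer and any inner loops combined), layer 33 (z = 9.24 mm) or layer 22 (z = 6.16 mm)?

Layer 33 (z = 9.24): the cylinder is not intersected at this z (z outside [0, 7]); the cube at (5.5, -4) (footprint 16.5×8) is included at this height (perimeter 49.00 mm); Merging all regions: only the 16.5×8 cube at (5.5, -4) is present, so the union is just that shape — boundary = 49.00 mm; the cube at (0, -1) is present — its section is the full 29×19 rectangle (perimeter 96.00 mm); Keeping only the common overlap: the 29×19 cube at (0, -1) partially overlaps that combined region; clipping to the common part keeps 82.50 mm² — boundary = 43.00 mm; (whole slice rotated 30° about Z — lengths, areas and connectivity unchanged). So its perimeter = 43.00 mm. Layer 22 (z = 6.16): the r=8.5 cylinder contributes a regular 12-gon of circumradius 8.5 (perimeter = 2·12·8.500·sin(180°/12) = 52.80 mm); the 16.5×8 cube at (5.5, -4) contributes its full rectangle (perimeter 49.00 mm); Combining (union): the regions partially overlap (shared area 19.71 mm²), so the edge portions inside another operand are dropped and the merged outline is re-measured after clipping — boundary = 81.66 mm; the cube at (0, -1) is present — its section is the full 29×19 rectangle (perimeter 96.00 mm); Taking the intersection: the 29×19 cube at (0, -1) partially overlaps the result so far; clipping to the common part keeps 132.33 mm² — boundary = 60.13 mm; (whole slice rotated 30° about Z — lengths, areas and connectivity unchanged). So its perimeter = 60.13 mm. Layer 22 is larger (60.13 vs 43.00 mm).

layer 22 (z = 6.16 mm)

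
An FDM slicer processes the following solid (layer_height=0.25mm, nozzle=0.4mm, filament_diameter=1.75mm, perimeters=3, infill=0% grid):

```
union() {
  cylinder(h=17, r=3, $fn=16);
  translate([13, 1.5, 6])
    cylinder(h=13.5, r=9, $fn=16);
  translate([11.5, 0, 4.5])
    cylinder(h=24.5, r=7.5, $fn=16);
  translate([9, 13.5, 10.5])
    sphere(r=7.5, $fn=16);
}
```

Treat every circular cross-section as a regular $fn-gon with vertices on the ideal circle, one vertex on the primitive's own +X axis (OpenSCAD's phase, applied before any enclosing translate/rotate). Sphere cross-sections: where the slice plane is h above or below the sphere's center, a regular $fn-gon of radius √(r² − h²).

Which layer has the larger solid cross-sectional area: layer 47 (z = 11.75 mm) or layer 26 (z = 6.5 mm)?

Layer 47 (z = 11.75): the r=3 cylinder contributes a regular 16-gon of circumradius 3 (area = (16/2)·3.000²·sin(360°/16) = 27.55 mm²); the cylinder at (13, 1.5): section is a regular 16-gon, circumradius r=9 (area = (16/2)·9.000²·sin(360°/16) = 247.98 mm²); the r=7.5 cylinder at (11.5, 0) contributes a regular 16-gon of circumradius 7.5 (area = (16/2)·7.500²·sin(360°/16) = 172.21 mm²); the sphere at (9, 13.5): section is a regular 16-gon, circumradius = √(r²−h²) = √(7.5²−1.25²) = 7.395 (area = (16/2)·7.395²·sin(360°/16) = 167.42 mm²); Combining (union): the regions partially overlap — summed areas 615.16 mm² minus the doubly-counted overlap 190.83 mm² gives 424.34 mm² — area = 424.34 mm². So its area = 424.34 mm². Layer 26 (z = 6.5): the cylinder: section is a regular 16-gon, circumradius r=3 (area = (16/2)·3.000²·sin(360°/16) = 27.55 mm²); the r=9 cylinder at (13, 1.5) gives a regular 16-gon of circumradius 9 (constant along its height) (area = (16/2)·9.000²·sin(360°/16) = 247.98 mm²); the r=7.5 cylinder at (11.5, 0) contributes a regular 16-gon of circumradius 7.5 (area = (16/2)·7.500²·sin(360°/16) = 172.21 mm²); the sphere at (9, 13.5): section is a regular 16-gon, circumradius = √(r²−h²) = √(7.5²−4²) = 6.344 (area = (16/2)·6.344²·sin(360°/16) = 123.22 mm²); Combining (union): the regions partially overlap — summed areas 570.96 mm² minus the doubly-counted overlap 180.51 mm² gives 390.45 mm² — area = 390.45 mm². So its area = 390.45 mm². Layer 47 is larger (424.34 vs 390.45 mm²).

layer 47 (z = 11.75 mm)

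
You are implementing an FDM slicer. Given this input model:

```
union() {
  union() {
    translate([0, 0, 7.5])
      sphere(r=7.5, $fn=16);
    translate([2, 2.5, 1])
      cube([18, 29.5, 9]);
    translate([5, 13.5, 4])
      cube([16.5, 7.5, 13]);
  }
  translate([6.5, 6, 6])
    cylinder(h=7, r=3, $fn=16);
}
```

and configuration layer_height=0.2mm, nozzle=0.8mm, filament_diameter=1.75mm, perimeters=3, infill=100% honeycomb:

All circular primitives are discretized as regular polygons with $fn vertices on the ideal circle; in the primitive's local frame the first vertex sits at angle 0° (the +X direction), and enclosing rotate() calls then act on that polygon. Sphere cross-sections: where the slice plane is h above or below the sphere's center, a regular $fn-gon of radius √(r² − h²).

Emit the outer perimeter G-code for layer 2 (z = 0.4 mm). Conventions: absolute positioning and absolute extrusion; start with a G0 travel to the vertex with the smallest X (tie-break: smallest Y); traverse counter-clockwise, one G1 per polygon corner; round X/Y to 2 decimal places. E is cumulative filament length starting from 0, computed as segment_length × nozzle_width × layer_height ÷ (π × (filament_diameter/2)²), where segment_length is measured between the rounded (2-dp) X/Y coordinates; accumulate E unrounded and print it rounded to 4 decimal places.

At z = 0.4 mm: the sphere: section is a regular 16-gon, circumradius = √(r²−h²) = √(7.5²−7.1²) = 2.417; the cube at (2, 2.5) is absent (z outside [1, 10]); the cube at (5, 13.5) is not intersected at this z (z outside [4, 17]); Merging all regions: only the r=7.5 sphere is present, so the union is just that shape — 1 connected region; the cylinder at (6.5, 6) is absent (z outside [6, 13]); Merging all regions: only that combined region is present, so the union is just that shape — 1 connected region. The outline is a single polygon with 16 vertices. Extrusion per mm of travel: 0.8 × 0.2 / (π × 0.875²) = 0.066520. Accumulating E over each segment gives final E = 1.0032.

G0 X-2.42 Y0.00 Z0.40
G1 X-2.23 Y-0.92 E0.0625
G1 X-1.71 Y-1.71 E0.1254
G1 X-0.92 Y-2.23 E0.1883
G1 X0.00 Y-2.42 E0.2508
G1 X0.92 Y-2.23 E0.3133
G1 X1.71 Y-1.71 E0.3762
G1 X2.23 Y-0.92 E0.4391
G1 X2.42 Y0.00 E0.5016
G1 X2.23 Y0.92 E0.5641
G1 X1.71 Y1.71 E0.6270
G1 X0.92 Y2.23 E0.6899
G1 X0.00 Y2.42 E0.7524
G1 X-0.92 Y2.23 E0.8149
G1 X-1.71 Y1.71 E0.8778
G1 X-2.23 Y0.92 E0.9407
G1 X-2.42 Y0.00 E1.0032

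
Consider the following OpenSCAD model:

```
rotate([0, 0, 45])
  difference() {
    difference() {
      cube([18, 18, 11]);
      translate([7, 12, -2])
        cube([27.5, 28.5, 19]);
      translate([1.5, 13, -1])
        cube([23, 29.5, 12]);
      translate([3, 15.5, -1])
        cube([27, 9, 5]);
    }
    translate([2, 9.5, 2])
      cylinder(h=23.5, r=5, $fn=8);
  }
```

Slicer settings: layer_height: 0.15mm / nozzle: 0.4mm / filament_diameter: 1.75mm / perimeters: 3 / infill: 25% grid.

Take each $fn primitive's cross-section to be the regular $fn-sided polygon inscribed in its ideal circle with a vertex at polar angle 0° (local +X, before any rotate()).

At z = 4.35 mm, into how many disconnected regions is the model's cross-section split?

At z = 4.35 mm: the cube (footprint 18×18) is included at this height; the cube at (7, 12) (footprint 27.5×28.5) is included at this height; the cube at (1.5, 13) (footprint 23×29.5) is included at this height; the cube at (3, 15.5) is not intersected at this z (z outside [-1, 4]); After the difference (first − rest): starting from the 18×18 cube, the 27.5×28.5 cube at (7, 12) partially overlaps it — only the 66.00 mm² overlap (of its 783.75 mm²) is removed, clipping the outline; the 23×29.5 cube at (1.5, 13) partially overlaps it — only the 27.50 mm² overlap (of its 678.50 mm²) is removed, clipping the outline — 1 connected region; the r=5 cylinder at (2, 9.5) gives a regular 8-gon of circumradius 5 (constant along its height); After the difference (first − rest): starting from the result so far, the r=5 cylinder at (2, 9.5) partially overlaps it — only the 50.29 mm² overlap (of its 70.71 mm²) is removed, clipping the outline — 2 connected regions; (whole slice rotated 45° about Z — lengths, areas and connectivity unchanged). The result has 2 disconnected regions.

2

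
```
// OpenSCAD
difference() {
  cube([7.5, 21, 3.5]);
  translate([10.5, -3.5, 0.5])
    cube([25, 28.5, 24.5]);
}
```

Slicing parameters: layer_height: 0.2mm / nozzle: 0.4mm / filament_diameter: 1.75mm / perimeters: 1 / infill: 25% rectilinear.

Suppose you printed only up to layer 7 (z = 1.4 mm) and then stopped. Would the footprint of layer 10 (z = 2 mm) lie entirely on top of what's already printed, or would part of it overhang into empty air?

entirely on top

Compare the two slices. At z = 1.4: the cube is present — its section is the full 7.5×21 rectangle (area 157.50 mm²); the cube at (10.5, -3.5) is present — its section is the full 25×28.5 rectangle (area 712.50 mm²); Subtracting the remaining from the first: starting from the 7.5×21 cube (157.50 mm²), the 25×28.5 cube at (10.5, -3.5) misses the remaining region (no effect) — area = 157.50 mm². At z = 2: the 7.5×21 cube contributes its full rectangle (area 157.50 mm²); the 25×28.5 cube at (10.5, -3.5) contributes its full rectangle (area 712.50 mm²); Subtracting the remaining from the first: starting from the 7.5×21 cube (157.50 mm²), the 25×28.5 cube at (10.5, -3.5) misses the remaining region (no effect) — area = 157.50 mm². Checking containment: the cross-section at z = 2 is a subset of the cross-section at z = 1.4.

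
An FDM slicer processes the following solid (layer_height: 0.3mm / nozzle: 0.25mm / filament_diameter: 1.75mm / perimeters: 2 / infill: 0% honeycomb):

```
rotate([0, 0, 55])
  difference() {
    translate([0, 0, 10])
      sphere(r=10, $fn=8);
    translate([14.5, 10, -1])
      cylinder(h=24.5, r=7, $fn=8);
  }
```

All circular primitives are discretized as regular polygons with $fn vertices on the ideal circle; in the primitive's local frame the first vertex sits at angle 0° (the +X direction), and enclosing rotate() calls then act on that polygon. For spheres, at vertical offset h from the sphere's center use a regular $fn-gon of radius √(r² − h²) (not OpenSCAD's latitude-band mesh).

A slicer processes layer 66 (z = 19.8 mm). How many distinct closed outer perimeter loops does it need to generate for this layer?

1

At z = 19.8 mm: the r=10 sphere contributes a regular 8-gon of circumradius √(10²−9.8²) = 1.990; the r=7 cylinder at (14.5, 10) gives a regular 8-gon of circumradius 7 (constant along its height); Subtracting the remaining from the first: starting from the r=10 sphere, the r=7 cylinder at (14.5, 10) misses the remaining region (no effect) — 1 connected region; (rotated 55° about Z; rotation is an isometry so areas/perimeters/island counts are preserved). The result has 1 disconnected region.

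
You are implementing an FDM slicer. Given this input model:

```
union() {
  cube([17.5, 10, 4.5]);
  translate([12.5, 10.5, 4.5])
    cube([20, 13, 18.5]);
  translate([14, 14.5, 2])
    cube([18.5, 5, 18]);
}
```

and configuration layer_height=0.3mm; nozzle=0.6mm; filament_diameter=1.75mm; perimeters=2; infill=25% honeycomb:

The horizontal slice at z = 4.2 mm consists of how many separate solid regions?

2

At z = 4.2 mm: the cube is present — its section is the full 17.5×10 rectangle; the cube at (12.5, 10.5) is absent (z outside [4.5, 23]); the cube at (14, 14.5) is present — its section is the full 18.5×5 rectangle; Combining (union): the 2 present regions are separate (no shared area or edge), so areas and boundary lengths simply add and each stays a separate island — 2 connected regions. The result has 2 disconnected regions.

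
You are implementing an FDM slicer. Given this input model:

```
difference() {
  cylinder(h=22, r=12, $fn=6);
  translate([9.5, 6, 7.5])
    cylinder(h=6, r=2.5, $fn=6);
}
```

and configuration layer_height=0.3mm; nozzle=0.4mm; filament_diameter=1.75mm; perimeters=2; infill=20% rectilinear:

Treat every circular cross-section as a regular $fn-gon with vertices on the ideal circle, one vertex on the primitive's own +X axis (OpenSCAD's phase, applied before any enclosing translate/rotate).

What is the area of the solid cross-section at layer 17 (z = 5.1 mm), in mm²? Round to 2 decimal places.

374.12 mm²

At z = 5.1 mm: the r=12 cylinder gives a regular 6-gon of circumradius 12 (constant along its height) (area = (6/2)·12.000²·sin(360°/6) = 374.12 mm²); the cylinder at (9.5, 6) is not intersected at this z (z outside [7.5, 13.5]); Subtracting the remaining from the first: none of the subtracted shapes is present at this height, so the r=12 cylinder is unchanged — area = 374.12 mm². Overall, the cross-section is a single solid region. Net area = 374.12 mm².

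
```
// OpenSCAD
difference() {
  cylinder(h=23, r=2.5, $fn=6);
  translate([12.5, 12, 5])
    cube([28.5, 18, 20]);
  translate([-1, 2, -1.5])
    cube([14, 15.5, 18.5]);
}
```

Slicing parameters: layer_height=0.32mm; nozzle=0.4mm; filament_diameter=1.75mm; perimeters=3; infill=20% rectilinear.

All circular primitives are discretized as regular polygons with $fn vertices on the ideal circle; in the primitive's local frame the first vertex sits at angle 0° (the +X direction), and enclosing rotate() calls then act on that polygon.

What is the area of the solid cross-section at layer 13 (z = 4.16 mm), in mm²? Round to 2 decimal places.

15.86 mm²

At z = 4.16 mm: the r=2.5 cylinder contributes a regular 6-gon of circumradius 2.5 (area = (6/2)·2.500²·sin(360°/6) = 16.24 mm²); the cube at (12.5, 12) is not intersected at this z (z outside [5, 25]); the cube at (-1, 2) is present — its section is the full 14×15.5 rectangle (area 217.00 mm²); After the difference (first − rest): starting from the r=2.5 cylinder (16.24 mm²), the 14×15.5 cube at (-1, 2) partially overlaps it — only the 0.38 mm² overlap (of its 217.00 mm²) is removed, clipping the outline — area = 15.86 mm². Overall, the cross-section is a single solid region. Net area = 15.86 mm².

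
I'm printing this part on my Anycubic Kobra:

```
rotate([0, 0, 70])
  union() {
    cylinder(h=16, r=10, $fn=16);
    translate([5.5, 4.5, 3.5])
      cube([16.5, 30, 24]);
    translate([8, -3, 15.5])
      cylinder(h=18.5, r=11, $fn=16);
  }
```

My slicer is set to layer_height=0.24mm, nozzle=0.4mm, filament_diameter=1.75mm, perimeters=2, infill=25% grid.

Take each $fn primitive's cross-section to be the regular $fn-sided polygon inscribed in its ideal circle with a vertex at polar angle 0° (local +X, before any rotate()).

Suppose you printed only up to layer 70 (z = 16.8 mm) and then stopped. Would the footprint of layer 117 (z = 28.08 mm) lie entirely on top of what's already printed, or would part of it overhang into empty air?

entirely on top

Compare the two slices. At z = 16.8: the cylinder is absent (z outside [0, 16]); the cube at (5.5, 4.5) is present — its section is the full 16.5×30 rectangle (area 495.00 mm²); the r=11 cylinder at (8, -3) gives a regular 16-gon of circumradius 11 (constant along its height) (area = (16/2)·11.000²·sin(360°/16) = 370.44 mm²); Combining (union): the regions partially overlap — summed areas 865.44 mm² minus the doubly-counted overlap 26.37 mm² gives 839.06 mm² — area = 839.06 mm²; (rotated 70° about Z; rotation is an isometry so areas/perimeters/island counts are preserved). At z = 28.08: the cylinder is absent (z outside [0, 16]); the cube at (5.5, 4.5) is absent (z outside [3.5, 27.5]); the r=11 cylinder at (8, -3) gives a regular 16-gon of circumradius 11 (constant along its height) (area = (16/2)·11.000²·sin(360°/16) = 370.44 mm²); Merging all regions: only the r=11 cylinder at (8, -3) is present, so the union is just that shape — area = 370.44 mm²; (rotated 70° about Z; rotation is an isometry so areas/perimeters/island counts are preserved). Checking containment: the cross-section at z = 28.08 is a subset of the cross-section at z = 16.8.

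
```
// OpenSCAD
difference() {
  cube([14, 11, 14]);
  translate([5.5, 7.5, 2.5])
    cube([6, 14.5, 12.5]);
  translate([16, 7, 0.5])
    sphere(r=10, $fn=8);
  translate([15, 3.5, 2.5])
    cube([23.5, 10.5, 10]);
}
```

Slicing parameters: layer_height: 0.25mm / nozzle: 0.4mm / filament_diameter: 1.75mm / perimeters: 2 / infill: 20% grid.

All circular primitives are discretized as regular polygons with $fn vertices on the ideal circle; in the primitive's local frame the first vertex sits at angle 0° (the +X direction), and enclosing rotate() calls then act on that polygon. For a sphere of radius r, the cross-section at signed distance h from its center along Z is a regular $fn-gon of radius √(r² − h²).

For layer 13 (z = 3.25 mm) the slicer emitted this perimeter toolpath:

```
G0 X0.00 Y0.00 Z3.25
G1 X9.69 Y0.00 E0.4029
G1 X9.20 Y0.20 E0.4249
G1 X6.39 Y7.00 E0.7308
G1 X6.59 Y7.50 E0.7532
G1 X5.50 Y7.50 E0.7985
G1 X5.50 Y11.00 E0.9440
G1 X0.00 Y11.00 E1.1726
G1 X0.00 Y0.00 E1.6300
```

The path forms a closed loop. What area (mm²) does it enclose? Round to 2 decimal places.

77.39 mm²

Apply the shoelace formula to the sequence of (X, Y) vertices; enclosed area = 77.39 mm².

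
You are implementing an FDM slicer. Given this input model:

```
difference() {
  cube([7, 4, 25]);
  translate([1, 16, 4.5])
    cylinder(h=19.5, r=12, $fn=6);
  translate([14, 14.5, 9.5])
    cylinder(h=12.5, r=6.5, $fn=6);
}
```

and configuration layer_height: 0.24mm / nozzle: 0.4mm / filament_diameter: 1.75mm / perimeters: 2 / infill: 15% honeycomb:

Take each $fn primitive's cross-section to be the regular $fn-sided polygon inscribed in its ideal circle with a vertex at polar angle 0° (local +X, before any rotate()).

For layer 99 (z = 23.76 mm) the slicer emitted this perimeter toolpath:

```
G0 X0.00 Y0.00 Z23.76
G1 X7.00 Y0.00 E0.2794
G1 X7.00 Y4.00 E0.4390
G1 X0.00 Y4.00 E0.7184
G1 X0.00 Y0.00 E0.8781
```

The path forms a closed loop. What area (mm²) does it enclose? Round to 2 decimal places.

Apply the shoelace formula to the sequence of (X, Y) vertices; enclosed area = 28.00 mm².

28.00 mm²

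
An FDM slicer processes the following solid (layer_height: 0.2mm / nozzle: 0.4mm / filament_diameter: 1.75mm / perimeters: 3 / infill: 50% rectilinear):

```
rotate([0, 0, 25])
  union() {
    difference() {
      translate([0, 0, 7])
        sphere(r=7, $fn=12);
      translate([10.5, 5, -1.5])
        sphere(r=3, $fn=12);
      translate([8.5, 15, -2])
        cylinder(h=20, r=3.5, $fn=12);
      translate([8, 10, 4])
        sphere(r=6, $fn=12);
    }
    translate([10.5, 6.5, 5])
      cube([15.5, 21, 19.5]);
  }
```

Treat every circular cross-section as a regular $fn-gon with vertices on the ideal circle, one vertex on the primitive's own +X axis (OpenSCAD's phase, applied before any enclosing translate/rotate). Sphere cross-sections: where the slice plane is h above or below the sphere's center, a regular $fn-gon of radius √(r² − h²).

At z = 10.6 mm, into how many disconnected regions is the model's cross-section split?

2

At z = 10.6 mm: the r=7 sphere contributes a regular 12-gon of circumradius √(7²−3.6²) = 6.003; the sphere at (10.5, 5) is absent (|z−center|=12.100 > r=3); the r=3.5 cylinder at (8.5, 15) contributes a regular 12-gon of circumradius 3.5; the sphere at (8, 10) does not reach this height (|z−center|=6.600 > r=6); Subtracting the remaining from the first: starting from the r=7 sphere, the r=3.5 cylinder at (8.5, 15) misses the remaining region (no effect) — 1 connected region; the 15.5×21 cube at (10.5, 6.5) contributes its full rectangle; Combining (union): the 2 present regions are separate (no shared area or edge), so areas and boundary lengths simply add and each stays a separate island — 2 connected regions; (whole slice rotated 25° about Z — lengths, areas and connectivity unchanged). The result has 2 disconnected regions.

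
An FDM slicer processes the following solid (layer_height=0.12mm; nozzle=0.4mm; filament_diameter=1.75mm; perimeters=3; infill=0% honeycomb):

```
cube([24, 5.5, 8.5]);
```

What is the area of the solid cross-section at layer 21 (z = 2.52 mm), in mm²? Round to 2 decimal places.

At z = 2.52 mm: the cube is present — its section is the full 24×5.5 rectangle (area 132.00 mm²). Overall, the cross-section is a single solid region. Net area = 132.00 mm².

132.00 mm²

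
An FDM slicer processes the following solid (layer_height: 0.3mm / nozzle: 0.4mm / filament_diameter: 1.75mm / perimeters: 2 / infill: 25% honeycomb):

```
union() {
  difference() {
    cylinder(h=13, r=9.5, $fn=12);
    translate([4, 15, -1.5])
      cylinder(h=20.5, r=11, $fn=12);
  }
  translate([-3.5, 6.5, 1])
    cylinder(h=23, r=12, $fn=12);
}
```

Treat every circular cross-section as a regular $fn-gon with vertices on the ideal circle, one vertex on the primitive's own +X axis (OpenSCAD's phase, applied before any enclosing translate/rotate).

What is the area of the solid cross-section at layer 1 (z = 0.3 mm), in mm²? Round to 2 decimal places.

At z = 0.3 mm: the r=9.5 cylinder gives a regular 12-gon of circumradius 9.5 (constant along its height) (area = (12/2)·9.500²·sin(360°/12) = 270.75 mm²); the r=11 cylinder at (4, 15) contributes a regular 12-gon of circumradius 11 (area = (12/2)·11.000²·sin(360°/12) = 363.00 mm²); Subtracting the remaining from the first: starting from the r=9.5 cylinder (270.75 mm²), the r=11 cylinder at (4, 15) partially overlaps it — only the 38.50 mm² overlap (of its 363.00 mm²) is removed, clipping the outline — area = 232.25 mm²; the cylinder at (-3.5, 6.5) does not reach this height (z outside [1, 24]); Taking the union: only that combined region is present, so the union is just that shape — area = 232.25 mm². Overall, the cross-section is a single solid region. Net area = 232.25 mm².

232.25 mm²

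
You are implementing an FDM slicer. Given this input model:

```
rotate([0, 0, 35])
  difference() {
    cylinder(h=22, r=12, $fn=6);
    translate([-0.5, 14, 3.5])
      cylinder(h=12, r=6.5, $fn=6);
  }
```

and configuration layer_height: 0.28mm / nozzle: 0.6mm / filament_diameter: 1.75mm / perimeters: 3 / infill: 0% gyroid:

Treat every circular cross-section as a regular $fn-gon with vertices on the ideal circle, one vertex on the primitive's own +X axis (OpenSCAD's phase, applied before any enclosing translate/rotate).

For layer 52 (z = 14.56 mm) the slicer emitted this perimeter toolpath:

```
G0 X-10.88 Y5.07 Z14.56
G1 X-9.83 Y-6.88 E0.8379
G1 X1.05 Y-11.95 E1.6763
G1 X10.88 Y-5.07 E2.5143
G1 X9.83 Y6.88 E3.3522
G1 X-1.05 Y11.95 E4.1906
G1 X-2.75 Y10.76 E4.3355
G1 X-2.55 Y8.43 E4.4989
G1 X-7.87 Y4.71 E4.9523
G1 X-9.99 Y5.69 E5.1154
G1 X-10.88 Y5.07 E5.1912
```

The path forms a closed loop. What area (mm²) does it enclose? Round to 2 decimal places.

Apply the shoelace formula to the sequence of (X, Y) vertices; enclosed area = 358.57 mm².

358.57 mm²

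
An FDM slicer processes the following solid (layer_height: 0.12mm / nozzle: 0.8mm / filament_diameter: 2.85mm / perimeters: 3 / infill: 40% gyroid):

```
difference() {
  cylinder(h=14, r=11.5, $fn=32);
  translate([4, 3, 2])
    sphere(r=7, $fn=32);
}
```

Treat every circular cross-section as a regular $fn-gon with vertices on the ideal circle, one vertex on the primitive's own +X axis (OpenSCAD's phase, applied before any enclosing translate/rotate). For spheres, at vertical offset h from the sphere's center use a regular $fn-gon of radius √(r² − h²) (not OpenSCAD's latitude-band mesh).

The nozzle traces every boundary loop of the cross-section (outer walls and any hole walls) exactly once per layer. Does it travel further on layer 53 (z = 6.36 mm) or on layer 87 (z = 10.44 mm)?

layer 53 (z = 6.36 mm)

Layer 53 (z = 6.36): the r=11.5 cylinder contributes a regular 32-gon of circumradius 11.5 (perimeter = 2·32·11.500·sin(180°/32) = 72.14 mm); the sphere at (4, 3): section is a regular 32-gon, circumradius = √(r²−h²) = √(7²−4.36²) = 5.476 (perimeter = 2·32·5.476·sin(180°/32) = 34.35 mm); Taking the first minus the rest: starting from the r=11.5 cylinder, the r=7 sphere at (4, 3) lies wholly inside it (removes its full 93.61 mm² and its 34.35 mm outline becomes a hole wall) — boundary (outer + 1 inner loop) = 106.49 mm. So its perimeter = 106.49 mm. Layer 87 (z = 10.44): the r=11.5 cylinder gives a regular 32-gon of circumradius 11.5 (constant along its height) (perimeter = 2·32·11.500·sin(180°/32) = 72.14 mm); the sphere at (4, 3) is not intersected at this z (|z−center|=8.440 > r=7); Subtracting the remaining from the first: none of the subtracted shapes is present at this height, so the r=11.5 cylinder is unchanged — boundary = 72.14 mm. So its perimeter = 72.14 mm. Layer 53 is larger (106.49 vs 72.14 mm).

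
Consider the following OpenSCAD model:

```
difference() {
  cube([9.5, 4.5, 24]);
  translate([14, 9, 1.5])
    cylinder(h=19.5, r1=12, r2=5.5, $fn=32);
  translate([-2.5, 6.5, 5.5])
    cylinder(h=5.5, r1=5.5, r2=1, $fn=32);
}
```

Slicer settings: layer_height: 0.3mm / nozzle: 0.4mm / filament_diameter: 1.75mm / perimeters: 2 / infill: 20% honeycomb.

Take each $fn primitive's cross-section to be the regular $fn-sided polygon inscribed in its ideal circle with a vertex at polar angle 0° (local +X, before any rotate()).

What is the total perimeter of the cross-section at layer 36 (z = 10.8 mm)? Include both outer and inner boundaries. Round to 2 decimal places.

At z = 10.8 mm: the 9.5×4.5 cube contributes its full rectangle (perimeter 28.00 mm); the cone at (14, 9) (r1=12→r2=5.5) has section circumradius 8.900 here — a regular 32-gon (perimeter = 2·32·8.900·sin(180°/32) = 55.83 mm); the cone at (-2.5, 6.5) contributes a regular 32-gon of circumradius 1.164 (interpolated between r1=5.5 and r2=1 at t=0.964) (perimeter = 2·32·1.164·sin(180°/32) = 7.30 mm); After the difference (first − rest): starting from the 9.5×4.5 cube, the cone at (14, 9) partially overlaps it — only the 5.80 mm² overlap (of its 247.25 mm²) is removed, clipping the outline; the cone at (-2.5, 6.5) misses the remaining region (no effect) — boundary = 26.22 mm. Overall, the cross-section is a single solid region. Total boundary length (outer) = 26.22 mm.

26.22 mm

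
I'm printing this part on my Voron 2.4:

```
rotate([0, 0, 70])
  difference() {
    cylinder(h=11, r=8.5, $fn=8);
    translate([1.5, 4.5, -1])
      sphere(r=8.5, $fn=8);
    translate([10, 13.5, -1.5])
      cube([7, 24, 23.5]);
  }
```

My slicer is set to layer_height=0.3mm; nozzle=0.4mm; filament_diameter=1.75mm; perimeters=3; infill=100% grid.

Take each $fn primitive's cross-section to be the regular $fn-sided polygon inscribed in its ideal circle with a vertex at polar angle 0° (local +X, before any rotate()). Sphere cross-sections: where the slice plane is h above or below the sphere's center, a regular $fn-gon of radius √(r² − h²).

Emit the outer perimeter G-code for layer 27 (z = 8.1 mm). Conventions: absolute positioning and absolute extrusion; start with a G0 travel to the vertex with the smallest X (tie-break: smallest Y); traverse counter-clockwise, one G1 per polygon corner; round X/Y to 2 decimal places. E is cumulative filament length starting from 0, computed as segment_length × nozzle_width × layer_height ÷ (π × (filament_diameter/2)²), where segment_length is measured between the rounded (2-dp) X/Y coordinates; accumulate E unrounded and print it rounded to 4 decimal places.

G0 X-7.99 Y2.91 Z8.10
G1 X-7.70 Y-3.59 E0.3246
G1 X-2.91 Y-7.99 E0.6491
G1 X3.59 Y-7.70 E0.9737
G1 X7.99 Y-2.91 E1.2982
G1 X7.70 Y3.59 E1.6228
G1 X2.91 Y7.99 E1.9473
G1 X-3.59 Y7.70 E2.2719
G1 X-7.99 Y2.91 E2.5964

At z = 8.1 mm: the r=8.5 cylinder contributes a regular 8-gon of circumradius 8.5; the sphere at (1.5, 4.5) does not reach this height (|z−center|=9.100 > r=8.5); the cube at (10, 13.5) is present — its section is the full 7×24 rectangle; Subtracting the remaining from the first: starting from the r=8.5 cylinder, the 7×24 cube at (10, 13.5) misses the remaining region (no effect) — 1 connected region; (whole slice rotated 70° about Z — lengths, areas and connectivity unchanged). The outline is a single polygon with 8 vertices. Extrusion per mm of travel: 0.4 × 0.3 / (π × 0.875²) = 0.049890. Accumulating E over each segment gives final E = 2.5964.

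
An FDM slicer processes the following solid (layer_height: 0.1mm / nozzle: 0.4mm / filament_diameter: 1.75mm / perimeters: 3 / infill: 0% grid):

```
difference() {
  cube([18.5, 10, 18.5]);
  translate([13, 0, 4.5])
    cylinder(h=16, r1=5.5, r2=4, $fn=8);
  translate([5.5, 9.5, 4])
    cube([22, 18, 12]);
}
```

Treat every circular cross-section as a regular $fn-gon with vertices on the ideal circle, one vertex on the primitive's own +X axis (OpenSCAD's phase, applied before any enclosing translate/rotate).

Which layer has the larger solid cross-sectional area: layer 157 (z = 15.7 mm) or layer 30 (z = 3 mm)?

Layer 157 (z = 15.7): the 18.5×10 cube contributes its full rectangle (area 185.00 mm²); the cone at (13, 0): at t=0.700 of its height the radius interpolates to r₁+(r₂−r₁)t = 4.450, giving a regular 8-gon of that circumradius (area = (8/2)·4.450²·sin(360°/8) = 56.01 mm²); the cube at (5.5, 9.5) is present — its section is the full 22×18 rectangle (area 396.00 mm²); Subtracting the remaining from the first: starting from the 18.5×10 cube (185.00 mm²), the cone at (13, 0) partially overlaps it — only the 28.00 mm² overlap (of its 56.01 mm²) is removed, clipping the outline; the 22×18 cube at (5.5, 9.5) partially overlaps it — only the 6.50 mm² overlap (of its 396.00 mm²) is removed, clipping the outline — area = 150.50 mm². So its area = 150.50 mm². Layer 30 (z = 3): the 18.5×10 cube contributes its full rectangle (area 185.00 mm²); the cone at (13, 0) is absent (z outside [4.5, 20.5]); the cube at (5.5, 9.5) does not reach this height (z outside [4, 16]); Taking the first minus the rest: none of the subtracted shapes is present at this height, so the 18.5×10 cube is unchanged — area = 185.00 mm². So its area = 185.00 mm². Layer 30 is larger (185.00 vs 150.50 mm²).

layer 30 (z = 3 mm)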